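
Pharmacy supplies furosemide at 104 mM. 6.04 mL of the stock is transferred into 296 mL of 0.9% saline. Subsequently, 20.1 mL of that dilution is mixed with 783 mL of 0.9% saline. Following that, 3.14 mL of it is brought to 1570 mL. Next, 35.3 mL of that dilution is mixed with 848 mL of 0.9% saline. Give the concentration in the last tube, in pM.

Overall dilution factor = 50.01 × 39.96 × 500 × 25.02 = 2.50 × 10⁷.
104 mM / 2.50 × 10⁷ = 4.16 × 10⁻⁶ mM = 4160 pM.

4160 pM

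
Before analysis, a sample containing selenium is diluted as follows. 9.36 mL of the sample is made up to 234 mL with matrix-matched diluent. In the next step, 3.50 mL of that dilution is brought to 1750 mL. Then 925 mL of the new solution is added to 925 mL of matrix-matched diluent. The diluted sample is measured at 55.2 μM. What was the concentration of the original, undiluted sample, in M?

1.38 M

Overall dilution factor = 25 × 500 × 2 = 2.50 × 10⁴.
Original = 55.2 μM × 2.50 × 10⁴ = 1.38 × 10⁶ μM = 1.38 M.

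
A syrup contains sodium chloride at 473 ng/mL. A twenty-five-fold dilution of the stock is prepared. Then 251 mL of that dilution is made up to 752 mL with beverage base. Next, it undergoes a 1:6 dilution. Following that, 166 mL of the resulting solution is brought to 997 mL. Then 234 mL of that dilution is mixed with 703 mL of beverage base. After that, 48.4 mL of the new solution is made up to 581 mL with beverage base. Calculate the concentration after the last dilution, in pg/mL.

Overall dilution factor = 25 × 2.996 × 6 × 6.006 × 4.004 × 12.00 = 1.30 × 10⁵.
473 ng/mL / 1.30 × 10⁵ = 3.65 × 10⁻³ ng/mL = 3.65 pg/mL.

3.65 pg/mL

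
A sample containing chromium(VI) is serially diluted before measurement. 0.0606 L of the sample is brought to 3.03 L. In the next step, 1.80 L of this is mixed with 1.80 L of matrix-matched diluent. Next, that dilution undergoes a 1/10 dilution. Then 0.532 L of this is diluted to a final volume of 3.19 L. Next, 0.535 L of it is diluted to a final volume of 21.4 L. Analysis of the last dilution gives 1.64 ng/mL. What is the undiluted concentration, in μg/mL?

Overall dilution factor = 50 × 2 × 10 × 5.996 × 40 = 2.40 × 10⁵.
Original = 1.64 ng/mL × 2.40 × 10⁵ = 3.93 × 10⁵ ng/mL = 393 μg/mL.

393 μg/mL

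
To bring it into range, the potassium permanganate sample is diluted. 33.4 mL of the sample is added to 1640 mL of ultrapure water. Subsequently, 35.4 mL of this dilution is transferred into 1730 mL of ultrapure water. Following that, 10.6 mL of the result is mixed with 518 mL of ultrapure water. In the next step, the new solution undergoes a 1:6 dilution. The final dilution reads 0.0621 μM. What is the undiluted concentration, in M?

0.0464 M

Overall dilution factor = 50.10 × 49.87 × 49.87 × 6 = 7.48 × 10⁵.
Original = 0.0621 μM × 7.48 × 10⁵ = 4.64 × 10⁴ μM = 0.0464 M.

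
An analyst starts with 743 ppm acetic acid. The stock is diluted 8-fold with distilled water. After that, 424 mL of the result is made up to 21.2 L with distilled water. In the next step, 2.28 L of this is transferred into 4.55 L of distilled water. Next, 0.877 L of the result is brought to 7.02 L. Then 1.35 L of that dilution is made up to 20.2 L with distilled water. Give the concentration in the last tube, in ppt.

Overall dilution factor = 8 × 50 × 2.996 × 8.005 × 14.96 = 1.44 × 10⁵.
743 ppm / 1.44 × 10⁵ = 5.18 × 10⁻³ ppm = 5180 ppt.

5180 ppt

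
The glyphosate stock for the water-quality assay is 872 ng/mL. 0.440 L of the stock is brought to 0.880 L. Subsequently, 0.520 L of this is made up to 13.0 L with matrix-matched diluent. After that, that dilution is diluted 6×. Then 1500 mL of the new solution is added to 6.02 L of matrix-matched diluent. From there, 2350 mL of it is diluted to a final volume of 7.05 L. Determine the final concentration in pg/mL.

Overall dilution factor = 2 × 25 × 6 × 5.013 × 3 = 4512.
872 ng/mL / 4512 = 0.193 ng/mL = 193 pg/mL.

193 pg/mL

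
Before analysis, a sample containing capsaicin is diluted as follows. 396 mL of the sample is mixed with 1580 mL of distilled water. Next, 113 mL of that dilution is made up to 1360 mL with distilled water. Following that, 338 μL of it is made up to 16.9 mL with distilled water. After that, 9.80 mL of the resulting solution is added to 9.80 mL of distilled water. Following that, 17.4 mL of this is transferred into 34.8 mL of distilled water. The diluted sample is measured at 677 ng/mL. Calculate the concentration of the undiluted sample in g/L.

12.2 g/L

Overall dilution factor = 4.990 × 12.04 × 50 × 2 × 3 = 1.80 × 10⁴.
Original = 677 ng/mL × 1.80 × 10⁴ = 1.22 × 10⁷ ng/mL = 12.2 g/L.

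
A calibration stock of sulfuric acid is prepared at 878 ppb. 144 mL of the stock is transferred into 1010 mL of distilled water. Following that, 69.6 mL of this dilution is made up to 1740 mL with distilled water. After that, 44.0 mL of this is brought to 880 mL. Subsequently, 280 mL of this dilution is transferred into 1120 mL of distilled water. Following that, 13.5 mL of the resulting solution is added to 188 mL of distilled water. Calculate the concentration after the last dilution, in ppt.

2.94 ppt

Overall dilution factor = 8.014 × 25 × 20 × 5 × 14.93 = 2.99 × 10⁵.
878 ppb / 2.99 × 10⁵ = 2.94 × 10⁻³ ppb = 2.94 ppt.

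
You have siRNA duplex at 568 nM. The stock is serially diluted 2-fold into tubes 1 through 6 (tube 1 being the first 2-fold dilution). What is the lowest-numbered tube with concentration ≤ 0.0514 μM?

Tube n has concentration 568 nM / 2ⁿ.
Need 2ⁿ ≥ 568 nM / 0.0514 μM = 11.1, so n ≥ 3.47.
First such tube: n = 4.

tube 4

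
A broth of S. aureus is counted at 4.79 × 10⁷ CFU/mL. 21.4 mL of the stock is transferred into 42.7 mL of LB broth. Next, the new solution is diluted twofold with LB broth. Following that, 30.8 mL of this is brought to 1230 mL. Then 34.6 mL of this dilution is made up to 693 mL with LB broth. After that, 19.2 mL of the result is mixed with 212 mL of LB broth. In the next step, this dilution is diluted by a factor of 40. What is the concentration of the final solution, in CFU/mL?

Overall dilution factor = 2.995 × 2 × 39.94 × 20.03 × 12.04 × 40 = 2.31 × 10⁶.
4.79 × 10⁷ CFU/mL / 2.31 × 10⁶ = 20.8 CFU/mL.

20.8 CFU/mL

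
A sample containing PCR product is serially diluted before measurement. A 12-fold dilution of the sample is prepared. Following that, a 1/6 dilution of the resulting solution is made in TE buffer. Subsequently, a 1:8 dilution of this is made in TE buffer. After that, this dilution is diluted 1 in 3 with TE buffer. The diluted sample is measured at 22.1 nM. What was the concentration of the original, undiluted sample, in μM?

38.2 μM

Overall dilution factor = 12 × 6 × 8 × 3 = 1728.
Original = 22.1 nM × 1728 = 3.82 × 10⁴ nM = 38.2 μM.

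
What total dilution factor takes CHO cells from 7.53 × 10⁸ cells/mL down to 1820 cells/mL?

4.14 × 10⁵

Factor = C₀/C_target = 7.53 × 10⁸ cells/mL / 1820 cells/mL = 4.14 × 10⁵.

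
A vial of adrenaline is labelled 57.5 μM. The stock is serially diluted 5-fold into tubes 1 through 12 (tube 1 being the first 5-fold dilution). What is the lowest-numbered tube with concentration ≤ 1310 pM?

tube 7

Tube n has concentration 57.5 μM / 5ⁿ.
Need 5ⁿ ≥ 57.5 μM / 1310 pM = 4.39 × 10⁴, so n ≥ 6.64.
First such tube: n = 7.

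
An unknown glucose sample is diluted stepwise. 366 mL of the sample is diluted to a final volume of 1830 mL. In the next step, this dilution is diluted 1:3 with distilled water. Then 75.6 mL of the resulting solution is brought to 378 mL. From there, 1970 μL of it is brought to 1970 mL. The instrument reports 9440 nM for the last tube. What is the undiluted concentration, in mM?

708 mM

Overall dilution factor = 5 × 3 × 5 × 1000 = 7.50 × 10⁴.
Original = 9440 nM × 7.50 × 10⁴ = 7.08 × 10⁸ nM = 708 mM.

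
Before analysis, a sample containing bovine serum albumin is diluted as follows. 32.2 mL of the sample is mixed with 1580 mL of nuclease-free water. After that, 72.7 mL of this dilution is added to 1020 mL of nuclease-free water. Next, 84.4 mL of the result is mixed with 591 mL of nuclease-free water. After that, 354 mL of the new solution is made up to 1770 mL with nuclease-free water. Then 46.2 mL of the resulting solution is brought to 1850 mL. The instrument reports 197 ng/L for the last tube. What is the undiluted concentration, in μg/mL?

238 μg/mL

Overall dilution factor = 50.07 × 15.03 × 8.002 × 5 × 40.04 = 1.21 × 10⁶.
Original = 197 ng/L × 1.21 × 10⁶ = 2.38 × 10⁸ ng/L = 238 μg/mL.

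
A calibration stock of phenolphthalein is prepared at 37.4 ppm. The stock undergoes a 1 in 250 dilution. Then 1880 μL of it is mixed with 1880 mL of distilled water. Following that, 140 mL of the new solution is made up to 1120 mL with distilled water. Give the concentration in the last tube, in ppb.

Overall dilution factor = 250 × 1001 × 8 = 2.00 × 10⁶.
37.4 ppm / 2.00 × 10⁶ = 1.87 × 10⁻⁵ ppm = 0.0187 ppb.

0.0187 ppb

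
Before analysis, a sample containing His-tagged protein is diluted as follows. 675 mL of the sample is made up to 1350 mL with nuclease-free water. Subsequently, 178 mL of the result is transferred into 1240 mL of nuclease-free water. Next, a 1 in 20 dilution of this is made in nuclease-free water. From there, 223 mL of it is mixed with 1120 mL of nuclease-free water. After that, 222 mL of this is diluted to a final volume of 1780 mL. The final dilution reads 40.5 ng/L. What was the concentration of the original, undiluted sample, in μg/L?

623 μg/L

Overall dilution factor = 2 × 7.966 × 20 × 6.022 × 8.018 = 1.54 × 10⁴.
Original = 40.5 ng/L × 1.54 × 10⁴ = 6.23 × 10⁵ ng/L = 623 μg/L.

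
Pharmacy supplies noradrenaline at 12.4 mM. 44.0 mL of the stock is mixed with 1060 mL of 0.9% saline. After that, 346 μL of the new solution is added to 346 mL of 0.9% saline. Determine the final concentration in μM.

Overall dilution factor = 25.09 × 1001 = 2.51 × 10⁴.
12.4 mM / 2.51 × 10⁴ = 4.94 × 10⁻⁴ mM = 0.494 μM.

0.494 μM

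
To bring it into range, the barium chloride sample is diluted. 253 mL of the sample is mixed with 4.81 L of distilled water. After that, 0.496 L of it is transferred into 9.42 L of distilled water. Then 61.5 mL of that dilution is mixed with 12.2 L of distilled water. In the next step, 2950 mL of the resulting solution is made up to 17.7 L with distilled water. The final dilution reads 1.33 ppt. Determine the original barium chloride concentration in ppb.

637 ppb

Overall dilution factor = 20.01 × 19.99 × 199.4 × 6 = 4.79 × 10⁵.
Original = 1.33 ppt × 4.79 × 10⁵ = 6.37 × 10⁵ ppt = 637 ppb.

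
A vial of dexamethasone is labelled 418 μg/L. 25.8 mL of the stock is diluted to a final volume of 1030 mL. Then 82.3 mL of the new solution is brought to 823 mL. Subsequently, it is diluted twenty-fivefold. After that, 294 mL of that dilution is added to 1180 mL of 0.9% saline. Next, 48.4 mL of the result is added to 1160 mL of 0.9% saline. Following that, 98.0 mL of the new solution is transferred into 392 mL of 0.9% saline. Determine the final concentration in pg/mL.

0.0669 pg/mL

Overall dilution factor = 39.92 × 10 × 25 × 5.014 × 24.97 × 5 = 6.25 × 10⁶.
418 μg/L / 6.25 × 10⁶ = 6.69 × 10⁻⁵ μg/L = 0.0669 pg/mL.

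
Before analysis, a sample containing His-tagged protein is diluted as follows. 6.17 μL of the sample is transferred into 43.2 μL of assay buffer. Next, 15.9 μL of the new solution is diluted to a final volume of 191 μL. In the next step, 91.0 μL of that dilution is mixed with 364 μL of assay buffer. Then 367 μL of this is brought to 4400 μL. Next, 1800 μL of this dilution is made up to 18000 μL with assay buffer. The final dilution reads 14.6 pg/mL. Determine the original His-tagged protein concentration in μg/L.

841 μg/L

Overall dilution factor = 8.002 × 12.01 × 5 × 11.99 × 10 = 5.76 × 10⁴.
Original = 14.6 pg/mL × 5.76 × 10⁴ = 8.41 × 10⁵ pg/mL = 841 μg/L.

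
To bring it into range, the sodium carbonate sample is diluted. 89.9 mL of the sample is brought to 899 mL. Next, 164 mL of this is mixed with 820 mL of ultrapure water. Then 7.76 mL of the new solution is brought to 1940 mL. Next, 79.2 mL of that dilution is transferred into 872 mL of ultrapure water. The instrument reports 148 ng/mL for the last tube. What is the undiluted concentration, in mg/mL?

26.7 mg/mL

Overall dilution factor = 10 × 6 × 250 × 12.01 = 1.80 × 10⁵.
Original = 148 ng/mL × 1.80 × 10⁵ = 2.67 × 10⁷ ng/mL = 26.7 mg/mL.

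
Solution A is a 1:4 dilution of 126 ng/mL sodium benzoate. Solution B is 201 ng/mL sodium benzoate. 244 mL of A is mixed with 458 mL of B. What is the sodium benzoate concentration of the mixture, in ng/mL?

C_A = 126 ng/mL / 4 = 31.5 ng/mL.
C_mix = (C_A·V_A + C_B·V_B)/(V_A + V_B) = (31.5×244 + 201×458) / 702.0 = 142 ng/mL.

142 ng/mL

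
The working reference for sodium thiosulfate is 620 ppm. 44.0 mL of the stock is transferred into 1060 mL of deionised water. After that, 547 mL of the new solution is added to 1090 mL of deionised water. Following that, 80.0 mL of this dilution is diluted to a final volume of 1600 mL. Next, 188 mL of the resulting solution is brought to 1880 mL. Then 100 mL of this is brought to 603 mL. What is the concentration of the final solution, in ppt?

Overall dilution factor = 25.09 × 2.993 × 20 × 10 × 6.030 = 9.06 × 10⁴.
620 ppm / 9.06 × 10⁴ = 6.85 × 10⁻³ ppm = 6850 ppt.

6850 ppt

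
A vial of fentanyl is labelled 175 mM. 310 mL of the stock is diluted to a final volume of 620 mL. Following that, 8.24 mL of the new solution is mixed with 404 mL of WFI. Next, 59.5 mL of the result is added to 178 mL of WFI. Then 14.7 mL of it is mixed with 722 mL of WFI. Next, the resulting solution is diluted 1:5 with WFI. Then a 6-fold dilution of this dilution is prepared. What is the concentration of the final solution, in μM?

0.291 μM

Overall dilution factor = 2 × 50.03 × 3.992 × 50.12 × 5 × 6 = 6.00 × 10⁵.
175 mM / 6.00 × 10⁵ = 2.91 × 10⁻⁴ mM = 0.291 μM.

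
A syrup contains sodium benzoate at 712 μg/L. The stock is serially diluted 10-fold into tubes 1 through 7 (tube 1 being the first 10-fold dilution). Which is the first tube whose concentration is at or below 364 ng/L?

Tube n has concentration 712 μg/L / 10ⁿ.
Need 10ⁿ ≥ 712 μg/L / 364 ng/L = 1956, so n ≥ 3.29.
First such tube: n = 4.

tube 4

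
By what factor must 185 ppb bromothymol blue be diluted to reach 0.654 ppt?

Factor = C₀/C_target = 185 ppb / 0.654 ppt = 2.83 × 10⁵.

2.83 × 10⁵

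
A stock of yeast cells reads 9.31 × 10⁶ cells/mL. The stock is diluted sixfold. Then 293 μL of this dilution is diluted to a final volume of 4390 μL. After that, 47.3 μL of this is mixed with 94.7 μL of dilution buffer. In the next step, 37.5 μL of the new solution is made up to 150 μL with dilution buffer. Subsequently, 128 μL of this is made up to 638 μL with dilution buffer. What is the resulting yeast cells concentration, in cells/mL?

1730 cells/mL

Overall dilution factor = 6 × 14.98 × 3.002 × 4 × 4.984 = 5381.
9.31 × 10⁶ cells/mL / 5381 = 1730 cells/mL.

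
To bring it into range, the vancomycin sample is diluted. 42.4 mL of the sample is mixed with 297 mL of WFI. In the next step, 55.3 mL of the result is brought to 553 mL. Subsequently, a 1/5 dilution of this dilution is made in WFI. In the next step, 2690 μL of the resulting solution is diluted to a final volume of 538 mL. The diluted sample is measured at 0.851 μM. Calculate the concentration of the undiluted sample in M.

Overall dilution factor = 8.005 × 10 × 5 × 200 = 8.00 × 10⁴.
Original = 0.851 μM × 8.00 × 10⁴ = 6.81 × 10⁴ μM = 0.0681 M.

0.0681 M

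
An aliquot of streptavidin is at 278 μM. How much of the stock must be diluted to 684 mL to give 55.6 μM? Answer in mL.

V₁ = C₂V₂/C₁ = 55.6 × 684 / 278 = 137 mL.

137 mL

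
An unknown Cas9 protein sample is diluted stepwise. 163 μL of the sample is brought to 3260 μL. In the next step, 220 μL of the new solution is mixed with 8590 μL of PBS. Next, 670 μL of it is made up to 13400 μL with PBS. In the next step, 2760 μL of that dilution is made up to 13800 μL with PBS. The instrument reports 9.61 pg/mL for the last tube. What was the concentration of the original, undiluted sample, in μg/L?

770 μg/L

Overall dilution factor = 20 × 40.05 × 20 × 5 = 8.01 × 10⁴.
Original = 9.61 pg/mL × 8.01 × 10⁴ = 7.70 × 10⁵ pg/mL = 770 μg/L.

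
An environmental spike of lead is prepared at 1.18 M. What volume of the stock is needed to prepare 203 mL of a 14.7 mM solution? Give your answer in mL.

2.53 mL

14.7 mM = 0.0147 M.
V₁ = C₂V₂/C₁ = 0.0147 × 203 / 1.18 = 2.53 mL.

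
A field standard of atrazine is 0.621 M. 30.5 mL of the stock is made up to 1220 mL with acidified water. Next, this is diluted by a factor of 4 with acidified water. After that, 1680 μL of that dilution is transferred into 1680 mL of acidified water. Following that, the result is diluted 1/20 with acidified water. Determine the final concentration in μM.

Overall dilution factor = 40 × 4 × 1001 × 20 = 3.20 × 10⁶.
0.621 M / 3.20 × 10⁶ = 1.94 × 10⁻⁷ M = 0.194 μM.

0.194 μM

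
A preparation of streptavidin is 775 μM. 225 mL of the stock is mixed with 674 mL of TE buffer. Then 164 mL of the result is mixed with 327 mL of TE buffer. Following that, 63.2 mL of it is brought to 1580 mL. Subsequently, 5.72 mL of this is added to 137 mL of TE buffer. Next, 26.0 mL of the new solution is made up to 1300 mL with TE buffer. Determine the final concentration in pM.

Overall dilution factor = 3.996 × 2.994 × 25 × 24.95 × 50 = 3.73 × 10⁵.
775 μM / 3.73 × 10⁵ = 2.08 × 10⁻³ μM = 2080 pM.

2080 pM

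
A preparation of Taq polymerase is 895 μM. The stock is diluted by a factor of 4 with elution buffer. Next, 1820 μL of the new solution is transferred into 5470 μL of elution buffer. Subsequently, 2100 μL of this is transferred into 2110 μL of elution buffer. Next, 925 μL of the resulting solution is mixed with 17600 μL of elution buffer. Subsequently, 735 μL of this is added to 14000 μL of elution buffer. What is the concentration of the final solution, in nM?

69.4 nM

Overall dilution factor = 4 × 4.005 × 2.005 × 20.03 × 20.05 = 1.29 × 10⁴.
895 μM / 1.29 × 10⁴ = 0.0694 μM = 69.4 nM.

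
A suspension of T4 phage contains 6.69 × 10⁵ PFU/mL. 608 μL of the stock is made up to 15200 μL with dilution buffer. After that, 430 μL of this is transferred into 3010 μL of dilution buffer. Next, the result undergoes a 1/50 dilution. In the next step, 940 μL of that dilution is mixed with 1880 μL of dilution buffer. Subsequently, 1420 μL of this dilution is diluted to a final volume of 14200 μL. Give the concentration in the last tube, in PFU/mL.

Overall dilution factor = 25 × 8 × 50 × 3 × 10 = 3.00 × 10⁵.
6.69 × 10⁵ PFU/mL / 3.00 × 10⁵ = 2.23 PFU/mL.

2.23 PFU/mL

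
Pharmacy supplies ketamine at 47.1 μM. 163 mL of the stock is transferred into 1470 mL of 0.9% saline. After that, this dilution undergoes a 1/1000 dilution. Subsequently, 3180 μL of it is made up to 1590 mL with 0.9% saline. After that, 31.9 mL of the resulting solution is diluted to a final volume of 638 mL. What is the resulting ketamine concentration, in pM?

Overall dilution factor = 10.02 × 1000 × 500 × 20 = 1.00 × 10⁸.
47.1 μM / 1.00 × 10⁸ = 4.70 × 10⁻⁷ μM = 0.470 pM.

0.470 pM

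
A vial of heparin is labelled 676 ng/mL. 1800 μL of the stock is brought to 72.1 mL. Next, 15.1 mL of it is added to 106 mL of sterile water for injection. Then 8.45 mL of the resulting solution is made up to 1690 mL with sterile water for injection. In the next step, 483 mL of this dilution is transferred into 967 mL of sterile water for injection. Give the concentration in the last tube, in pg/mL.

Overall dilution factor = 40.06 × 8.020 × 200 × 3.002 = 1.93 × 10⁵.
676 ng/mL / 1.93 × 10⁵ = 3.50 × 10⁻³ ng/mL = 3.50 pg/mL.

3.50 pg/mL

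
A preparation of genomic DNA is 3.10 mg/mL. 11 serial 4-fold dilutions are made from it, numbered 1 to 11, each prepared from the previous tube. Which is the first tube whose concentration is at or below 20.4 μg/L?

tube 9

Tube n has concentration 3.10 mg/mL / 4ⁿ.
Need 4ⁿ ≥ 3.10 mg/mL / 20.4 μg/L = 1.52 × 10⁵, so n ≥ 8.61.
First such tube: n = 9.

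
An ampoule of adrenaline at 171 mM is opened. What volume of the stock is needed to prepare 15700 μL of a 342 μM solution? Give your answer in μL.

31.4 μL

342 μM = 0.342 mM.
V₁ = C₂V₂/C₁ = 0.342 × 15700 / 171 = 31.4 μL.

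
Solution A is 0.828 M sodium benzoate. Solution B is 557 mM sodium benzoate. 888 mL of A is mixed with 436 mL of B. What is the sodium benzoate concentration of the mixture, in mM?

C_B = 557 mM = 0.557 M.
C_mix = (C_A·V_A + C_B·V_B)/(V_A + V_B) = (0.828×888 + 0.557×436) / 1324 = 0.739 M = 739 mM.

739 mM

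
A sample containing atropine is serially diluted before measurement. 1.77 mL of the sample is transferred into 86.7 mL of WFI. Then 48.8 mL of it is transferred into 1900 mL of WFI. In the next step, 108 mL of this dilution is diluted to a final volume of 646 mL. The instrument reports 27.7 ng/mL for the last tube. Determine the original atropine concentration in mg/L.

331 mg/L

Overall dilution factor = 49.98 × 39.93 × 5.981 = 1.19 × 10⁴.
Original = 27.7 ng/mL × 1.19 × 10⁴ = 3.31 × 10⁵ ng/mL = 331 mg/L.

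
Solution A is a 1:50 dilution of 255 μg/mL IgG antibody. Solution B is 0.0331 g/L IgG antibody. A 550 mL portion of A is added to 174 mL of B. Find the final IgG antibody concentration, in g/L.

0.0118 g/L

C_A = 255 μg/mL / 50 = 5.10 μg/mL.
C_B = 0.0331 g/L = 33.1 μg/mL.
C_mix = (C_A·V_A + C_B·V_B)/(V_A + V_B) = (5.10×550 + 33.1×174) / 724.0 = 11.8 μg/mL = 0.0118 g/L.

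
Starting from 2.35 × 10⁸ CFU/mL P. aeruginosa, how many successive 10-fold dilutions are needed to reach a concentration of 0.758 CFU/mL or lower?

9

Need 10ⁿ ≥ 3.10 × 10⁸, so n ≥ log(3.10 × 10⁸)/log(10) = 8.49.
Minimum whole steps: n = 9.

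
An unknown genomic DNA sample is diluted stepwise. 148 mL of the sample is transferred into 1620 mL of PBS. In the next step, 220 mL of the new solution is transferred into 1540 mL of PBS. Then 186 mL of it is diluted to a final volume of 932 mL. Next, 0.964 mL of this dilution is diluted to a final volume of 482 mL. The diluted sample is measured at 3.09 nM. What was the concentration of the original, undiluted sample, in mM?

Overall dilution factor = 11.95 × 8 × 5.011 × 500 = 2.39 × 10⁵.
Original = 3.09 nM × 2.39 × 10⁵ = 7.40 × 10⁵ nM = 0.740 mM.

0.740 mM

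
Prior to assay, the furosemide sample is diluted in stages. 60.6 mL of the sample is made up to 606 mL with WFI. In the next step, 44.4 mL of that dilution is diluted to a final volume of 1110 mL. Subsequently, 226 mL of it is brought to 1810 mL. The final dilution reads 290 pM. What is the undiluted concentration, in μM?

0.581 μM

Overall dilution factor = 10 × 25 × 8.009 = 2002.
Original = 290 pM × 2002 = 5.81 × 10⁵ pM = 0.581 μM.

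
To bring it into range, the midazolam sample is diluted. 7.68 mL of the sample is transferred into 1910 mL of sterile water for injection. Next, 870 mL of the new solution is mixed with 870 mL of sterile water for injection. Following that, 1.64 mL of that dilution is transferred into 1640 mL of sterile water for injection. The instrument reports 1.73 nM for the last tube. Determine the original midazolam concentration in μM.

Overall dilution factor = 249.7 × 2 × 1001 = 5.00 × 10⁵.
Original = 1.73 nM × 5.00 × 10⁵ = 8.65 × 10⁵ nM = 865 μM.

865 μM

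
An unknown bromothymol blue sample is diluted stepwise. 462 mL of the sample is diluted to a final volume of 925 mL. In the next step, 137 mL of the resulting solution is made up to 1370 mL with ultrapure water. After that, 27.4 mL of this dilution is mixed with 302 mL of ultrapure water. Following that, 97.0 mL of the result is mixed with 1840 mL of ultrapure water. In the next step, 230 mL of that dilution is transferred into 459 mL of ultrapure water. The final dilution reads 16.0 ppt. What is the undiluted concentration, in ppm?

0.230 ppm

Overall dilution factor = 2.002 × 10 × 12.02 × 19.97 × 2.996 = 1.44 × 10⁴.
Original = 16.0 ppt × 1.44 × 10⁴ = 2.30 × 10⁵ ppt = 0.230 ppm.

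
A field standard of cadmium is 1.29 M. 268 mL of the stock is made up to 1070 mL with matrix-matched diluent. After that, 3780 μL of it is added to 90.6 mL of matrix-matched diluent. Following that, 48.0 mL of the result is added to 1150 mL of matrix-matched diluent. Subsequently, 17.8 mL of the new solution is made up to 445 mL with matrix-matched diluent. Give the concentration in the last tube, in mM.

0.0207 mM

Overall dilution factor = 3.993 × 24.97 × 24.96 × 25 = 6.22 × 10⁴.
1.29 M / 6.22 × 10⁴ = 2.07 × 10⁻⁵ M = 0.0207 mM.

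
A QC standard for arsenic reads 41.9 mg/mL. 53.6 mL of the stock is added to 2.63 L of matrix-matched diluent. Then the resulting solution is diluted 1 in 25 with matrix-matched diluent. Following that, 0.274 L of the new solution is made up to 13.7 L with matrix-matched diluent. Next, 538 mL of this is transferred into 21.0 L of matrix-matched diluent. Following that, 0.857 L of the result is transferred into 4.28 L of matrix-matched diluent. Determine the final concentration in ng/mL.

Overall dilution factor = 50.07 × 25 × 50 × 40.03 × 5.994 = 1.50 × 10⁷.
41.9 mg/mL / 1.50 × 10⁷ = 2.79 × 10⁻⁶ mg/mL = 2.79 ng/mL.

2.79 ng/mL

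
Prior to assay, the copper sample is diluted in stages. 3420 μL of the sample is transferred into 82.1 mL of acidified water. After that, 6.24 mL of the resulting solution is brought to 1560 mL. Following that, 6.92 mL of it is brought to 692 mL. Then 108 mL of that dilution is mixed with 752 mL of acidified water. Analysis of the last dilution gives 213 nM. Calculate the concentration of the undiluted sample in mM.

Overall dilution factor = 25.01 × 250 × 100 × 7.963 = 4.98 × 10⁶.
Original = 213 nM × 4.98 × 10⁶ = 1.06 × 10⁹ nM = 1060 mM.

1060 mM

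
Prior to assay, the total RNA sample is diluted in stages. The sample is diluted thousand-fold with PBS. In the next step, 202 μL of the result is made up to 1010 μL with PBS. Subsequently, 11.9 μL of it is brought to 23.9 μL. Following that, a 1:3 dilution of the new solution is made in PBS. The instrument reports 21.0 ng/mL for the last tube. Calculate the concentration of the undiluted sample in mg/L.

633 mg/L

Overall dilution factor = 1000 × 5 × 2.008 × 3 = 3.01 × 10⁴.
Original = 21.0 ng/mL × 3.01 × 10⁴ = 6.33 × 10⁵ ng/mL = 633 mg/L.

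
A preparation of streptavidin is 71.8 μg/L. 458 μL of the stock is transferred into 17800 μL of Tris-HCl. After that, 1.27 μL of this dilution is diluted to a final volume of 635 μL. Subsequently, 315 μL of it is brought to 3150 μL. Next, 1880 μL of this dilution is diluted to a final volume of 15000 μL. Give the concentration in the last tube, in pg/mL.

Overall dilution factor = 39.86 × 500 × 10 × 7.979 = 1.59 × 10⁶.
71.8 μg/L / 1.59 × 10⁶ = 4.51 × 10⁻⁵ μg/L = 0.0451 pg/mL.

0.0451 pg/mL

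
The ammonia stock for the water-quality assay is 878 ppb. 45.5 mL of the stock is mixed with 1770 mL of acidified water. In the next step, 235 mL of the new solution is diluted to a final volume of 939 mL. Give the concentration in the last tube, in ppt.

Overall dilution factor = 39.90 × 3.996 = 159.
878 ppb / 159 = 5.51 ppb = 5510 ppt.

5510 ppt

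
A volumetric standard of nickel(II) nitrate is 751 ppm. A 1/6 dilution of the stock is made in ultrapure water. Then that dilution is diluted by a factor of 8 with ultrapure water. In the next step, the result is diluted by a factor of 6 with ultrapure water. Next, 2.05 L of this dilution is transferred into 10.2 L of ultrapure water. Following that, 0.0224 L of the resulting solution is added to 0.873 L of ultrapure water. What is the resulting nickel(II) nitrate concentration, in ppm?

0.0109 ppm

Overall dilution factor = 6 × 8 × 6 × 5.976 × 39.97 = 6.88 × 10⁴.
751 ppm / 6.88 × 10⁴ = 0.0109 ppm.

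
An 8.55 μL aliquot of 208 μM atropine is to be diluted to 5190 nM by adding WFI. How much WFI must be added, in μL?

334 μL

5190 nM = 5.19 μM.
V₂ = C₁V₁/C₂ = 208 × 8.55 / 5.19 = 343 μL.
Diluent to add = V₂ − V₁ = 343 − 8.55 = 334 μL.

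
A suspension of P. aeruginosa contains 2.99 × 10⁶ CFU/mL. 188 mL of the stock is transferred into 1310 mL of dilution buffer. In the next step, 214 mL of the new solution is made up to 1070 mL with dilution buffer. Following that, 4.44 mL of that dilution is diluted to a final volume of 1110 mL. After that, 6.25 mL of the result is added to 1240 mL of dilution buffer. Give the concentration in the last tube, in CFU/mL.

1.51 CFU/mL

Overall dilution factor = 7.968 × 5 × 250 × 199.4 = 1.99 × 10⁶.
2.99 × 10⁶ CFU/mL / 1.99 × 10⁶ = 1.51 CFU/mL.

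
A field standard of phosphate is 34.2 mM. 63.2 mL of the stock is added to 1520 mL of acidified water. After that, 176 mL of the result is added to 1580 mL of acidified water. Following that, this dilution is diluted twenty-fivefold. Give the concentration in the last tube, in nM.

5470 nM

Overall dilution factor = 25.05 × 9.977 × 25 = 6248.
34.2 mM / 6248 = 5.47 × 10⁻³ mM = 5470 nM.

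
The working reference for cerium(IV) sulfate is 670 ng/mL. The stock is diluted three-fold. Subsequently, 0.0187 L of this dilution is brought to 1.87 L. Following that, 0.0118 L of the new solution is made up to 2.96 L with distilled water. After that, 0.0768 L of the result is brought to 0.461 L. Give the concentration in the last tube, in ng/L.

1.48 ng/L

Overall dilution factor = 3 × 100 × 250.8 × 6.003 = 4.52 × 10⁵.
670 ng/mL / 4.52 × 10⁵ = 1.48 × 10⁻³ ng/mL = 1.48 ng/L.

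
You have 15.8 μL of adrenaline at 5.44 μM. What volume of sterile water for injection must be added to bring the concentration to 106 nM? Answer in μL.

795 μL

106 nM = 0.106 μM.
V₂ = C₁V₁/C₂ = 5.44 × 15.8 / 0.106 = 811 μL.
Diluent to add = V₂ − V₁ = 811 − 15.8 = 795 μL.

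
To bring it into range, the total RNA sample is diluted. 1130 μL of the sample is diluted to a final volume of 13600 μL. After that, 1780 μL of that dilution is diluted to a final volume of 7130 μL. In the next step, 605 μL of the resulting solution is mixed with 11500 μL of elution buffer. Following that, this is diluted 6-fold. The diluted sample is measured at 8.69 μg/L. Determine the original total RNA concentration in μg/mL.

Overall dilution factor = 12.04 × 4.006 × 20.01 × 6 = 5787.
Original = 8.69 μg/L × 5787 = 5.03 × 10⁴ μg/L = 50.3 μg/mL.

50.3 μg/mL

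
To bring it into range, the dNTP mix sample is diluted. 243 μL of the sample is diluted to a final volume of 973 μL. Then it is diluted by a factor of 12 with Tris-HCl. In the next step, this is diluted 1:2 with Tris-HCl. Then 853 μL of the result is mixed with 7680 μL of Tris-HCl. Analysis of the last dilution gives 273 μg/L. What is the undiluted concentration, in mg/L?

Overall dilution factor = 4.004 × 12 × 2 × 10.00 = 961.
Original = 273 μg/L × 961 = 2.62 × 10⁵ μg/L = 262 mg/L.

262 mg/L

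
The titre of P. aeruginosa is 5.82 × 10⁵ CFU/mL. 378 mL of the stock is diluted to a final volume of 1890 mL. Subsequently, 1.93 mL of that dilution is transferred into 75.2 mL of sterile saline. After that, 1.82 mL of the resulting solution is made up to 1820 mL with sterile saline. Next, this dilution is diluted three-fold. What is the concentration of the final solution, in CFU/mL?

0.971 CFU/mL

Overall dilution factor = 5 × 39.96 × 1000 × 3 = 5.99 × 10⁵.
5.82 × 10⁵ CFU/mL / 5.99 × 10⁵ = 0.971 CFU/mL.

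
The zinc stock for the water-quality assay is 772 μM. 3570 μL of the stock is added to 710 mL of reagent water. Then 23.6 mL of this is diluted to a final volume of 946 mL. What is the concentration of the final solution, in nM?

Overall dilution factor = 199.9 × 40.08 = 8012.
772 μM / 8012 = 0.0964 μM = 96.4 nM.

96.4 nM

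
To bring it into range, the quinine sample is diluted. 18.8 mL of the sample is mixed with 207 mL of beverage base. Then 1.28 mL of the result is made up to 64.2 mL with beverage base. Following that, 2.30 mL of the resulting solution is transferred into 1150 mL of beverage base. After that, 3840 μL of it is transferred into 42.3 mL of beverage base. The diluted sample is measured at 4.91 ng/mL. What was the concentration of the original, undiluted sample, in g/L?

17.8 g/L

Overall dilution factor = 12.01 × 50.16 × 501 × 12.02 = 3.63 × 10⁶.
Original = 4.91 ng/mL × 3.63 × 10⁶ = 1.78 × 10⁷ ng/mL = 17.8 g/L.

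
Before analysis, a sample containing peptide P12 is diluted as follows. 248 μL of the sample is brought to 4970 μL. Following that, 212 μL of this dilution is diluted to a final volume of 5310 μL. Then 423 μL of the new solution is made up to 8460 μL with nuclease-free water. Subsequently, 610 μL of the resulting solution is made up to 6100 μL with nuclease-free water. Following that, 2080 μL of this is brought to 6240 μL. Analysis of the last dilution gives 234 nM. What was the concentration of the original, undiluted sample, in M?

0.0705 M

Overall dilution factor = 20.04 × 25.05 × 20 × 10 × 3 = 3.01 × 10⁵.
Original = 234 nM × 3.01 × 10⁵ = 7.05 × 10⁷ nM = 0.0705 M.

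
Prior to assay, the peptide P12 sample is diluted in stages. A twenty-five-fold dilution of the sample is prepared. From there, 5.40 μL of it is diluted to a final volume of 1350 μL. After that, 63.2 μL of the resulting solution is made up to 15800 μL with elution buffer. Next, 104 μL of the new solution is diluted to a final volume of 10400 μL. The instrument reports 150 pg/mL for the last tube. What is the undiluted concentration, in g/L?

Overall dilution factor = 25 × 250 × 250 × 100 = 1.56 × 10⁸.
Original = 150 pg/mL × 1.56 × 10⁸ = 2.34 × 10¹⁰ pg/mL = 23.4 g/L.

23.4 g/L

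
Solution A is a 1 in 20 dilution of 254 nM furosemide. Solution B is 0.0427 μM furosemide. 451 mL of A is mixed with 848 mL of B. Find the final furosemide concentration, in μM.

C_A = 254 nM / 20 = 12.7 nM.
C_B = 0.0427 μM = 42.7 nM.
C_mix = (C_A·V_A + C_B·V_B)/(V_A + V_B) = (12.7×451 + 42.7×848) / 1299 = 32.3 nM = 0.0323 μM.

0.0323 μM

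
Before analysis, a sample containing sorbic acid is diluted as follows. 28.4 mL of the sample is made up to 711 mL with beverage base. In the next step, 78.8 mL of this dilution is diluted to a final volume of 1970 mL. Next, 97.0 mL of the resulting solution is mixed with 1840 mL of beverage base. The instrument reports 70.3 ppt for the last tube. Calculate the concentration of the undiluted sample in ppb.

Overall dilution factor = 25.04 × 25 × 19.97 = 1.25 × 10⁴.
Original = 70.3 ppt × 1.25 × 10⁴ = 8.79 × 10⁵ ppt = 879 ppb.

879 ppb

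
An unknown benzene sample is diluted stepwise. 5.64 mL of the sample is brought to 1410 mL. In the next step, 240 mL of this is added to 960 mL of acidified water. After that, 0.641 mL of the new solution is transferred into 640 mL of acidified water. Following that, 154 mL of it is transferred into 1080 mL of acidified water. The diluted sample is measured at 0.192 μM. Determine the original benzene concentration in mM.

1920 mM

Overall dilution factor = 250 × 5 × 999.4 × 8.013 = 1.00 × 10⁷.
Original = 0.192 μM × 1.00 × 10⁷ = 1.92 × 10⁶ μM = 1920 mM.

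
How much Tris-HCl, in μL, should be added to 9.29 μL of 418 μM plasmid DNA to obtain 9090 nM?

9090 nM = 9.09 μM.
V₂ = C₁V₁/C₂ = 418 × 9.29 / 9.09 = 427 μL.
Diluent to add = V₂ − V₁ = 427 − 9.29 = 418 μL.

418 μL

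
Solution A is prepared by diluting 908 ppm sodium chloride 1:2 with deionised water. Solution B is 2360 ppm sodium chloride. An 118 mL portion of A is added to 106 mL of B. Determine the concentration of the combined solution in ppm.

C_A = 908 ppm / 2 = 454 ppm.
C_mix = (C_A·V_A + C_B·V_B)/(V_A + V_B) = (454×118 + 2360×106) / 224.0 = 1356 ppm.

1360 ppm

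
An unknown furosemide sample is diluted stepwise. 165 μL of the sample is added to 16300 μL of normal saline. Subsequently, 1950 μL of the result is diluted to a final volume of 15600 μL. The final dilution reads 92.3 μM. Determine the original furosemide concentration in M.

Overall dilution factor = 99.79 × 8 = 798.
Original = 92.3 μM × 798 = 7.37 × 10⁴ μM = 0.0737 M.

0.0737 M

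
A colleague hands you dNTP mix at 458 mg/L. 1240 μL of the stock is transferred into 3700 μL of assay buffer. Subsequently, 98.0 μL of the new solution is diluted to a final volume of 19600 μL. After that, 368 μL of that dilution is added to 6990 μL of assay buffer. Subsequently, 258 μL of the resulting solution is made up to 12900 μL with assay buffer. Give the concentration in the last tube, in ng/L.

Overall dilution factor = 3.984 × 200 × 19.99 × 50 = 7.97 × 10⁵.
458 mg/L / 7.97 × 10⁵ = 5.75 × 10⁻⁴ mg/L = 575 ng/L.

575 ng/L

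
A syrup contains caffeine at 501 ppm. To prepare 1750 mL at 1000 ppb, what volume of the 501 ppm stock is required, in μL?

1000 ppb = 1.00 ppm.
V₁ = C₂V₂/C₁ = 1.00 × 1750 / 501 = 3.49 mL = 3490 μL.

3490 μL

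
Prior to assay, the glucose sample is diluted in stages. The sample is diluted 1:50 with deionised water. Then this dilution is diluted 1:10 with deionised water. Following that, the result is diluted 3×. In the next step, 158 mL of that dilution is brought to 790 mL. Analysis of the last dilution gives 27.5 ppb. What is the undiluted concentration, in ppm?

Overall dilution factor = 50 × 10 × 3 × 5 = 7500.
Original = 27.5 ppb × 7500 = 2.06 × 10⁵ ppb = 206 ppm.

206 ppm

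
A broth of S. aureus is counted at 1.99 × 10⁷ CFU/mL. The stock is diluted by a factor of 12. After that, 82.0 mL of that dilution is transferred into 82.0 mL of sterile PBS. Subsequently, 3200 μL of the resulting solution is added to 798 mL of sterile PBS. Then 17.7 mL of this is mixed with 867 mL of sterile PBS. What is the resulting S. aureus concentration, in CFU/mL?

66.3 CFU/mL

Overall dilution factor = 12 × 2 × 250.4 × 49.98 = 3.00 × 10⁵.
1.99 × 10⁷ CFU/mL / 3.00 × 10⁵ = 66.3 CFU/mL.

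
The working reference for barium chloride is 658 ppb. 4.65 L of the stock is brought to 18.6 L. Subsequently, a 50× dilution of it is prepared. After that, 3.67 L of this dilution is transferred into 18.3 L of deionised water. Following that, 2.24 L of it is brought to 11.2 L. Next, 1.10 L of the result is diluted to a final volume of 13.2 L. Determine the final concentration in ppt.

Overall dilution factor = 4 × 50 × 5.986 × 5 × 12 = 7.18 × 10⁴.
658 ppb / 7.18 × 10⁴ = 9.16 × 10⁻³ ppb = 9.16 ppt.

9.16 ppt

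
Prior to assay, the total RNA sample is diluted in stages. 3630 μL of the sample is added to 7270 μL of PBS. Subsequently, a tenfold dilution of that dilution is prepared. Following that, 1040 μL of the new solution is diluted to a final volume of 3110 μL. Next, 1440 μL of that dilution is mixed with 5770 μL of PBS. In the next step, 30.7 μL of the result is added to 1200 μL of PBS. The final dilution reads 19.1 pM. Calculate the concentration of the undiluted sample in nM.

344 nM

Overall dilution factor = 3.003 × 10 × 2.990 × 5.007 × 40.09 = 1.80 × 10⁴.
Original = 19.1 pM × 1.80 × 10⁴ = 3.44 × 10⁵ pM = 344 nM.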